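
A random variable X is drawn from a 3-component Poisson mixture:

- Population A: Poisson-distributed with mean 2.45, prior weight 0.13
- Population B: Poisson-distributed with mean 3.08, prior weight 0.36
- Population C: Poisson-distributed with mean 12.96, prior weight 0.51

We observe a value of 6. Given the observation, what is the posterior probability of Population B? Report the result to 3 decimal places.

0.635

Apply Bayes' rule: the posterior for each component is proportional to its prior times its likelihood at x.
Poisson probabilities:
  f_A = 0.0259204
  f_B = 0.0544935
  f_C = 0.0154825
Multiply by the mixture weights:
  w_A·f_A = 0.13 × 0.0259204 = 0.00336966
  w_B·f_B = 0.36 × 0.0544935 = 0.0196177
  w_C·f_C = 0.51 × 0.0154825 = 0.00789607
Denominator: 0.00336966 + 0.0196177 + 0.00789607 = 0.0308834
P(Population B | x) ≈ 0.635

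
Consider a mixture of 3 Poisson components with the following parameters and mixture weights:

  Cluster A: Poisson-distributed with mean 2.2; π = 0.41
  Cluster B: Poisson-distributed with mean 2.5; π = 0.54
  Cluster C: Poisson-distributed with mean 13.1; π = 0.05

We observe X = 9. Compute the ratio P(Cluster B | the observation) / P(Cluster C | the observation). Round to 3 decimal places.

Only the two components matter; the odds are (w_i f_i(x)) / (w_j f_j(x)).
Component likelihoods at x = 9:
  f_A = 0.000368632
  f_B = 0.000862901
  f_C = 0.0640355
Odds = (0.54/0.05) × (0.000862901/0.0640355) = 10.8 × 0.0134753 ≈ 0.146

0.146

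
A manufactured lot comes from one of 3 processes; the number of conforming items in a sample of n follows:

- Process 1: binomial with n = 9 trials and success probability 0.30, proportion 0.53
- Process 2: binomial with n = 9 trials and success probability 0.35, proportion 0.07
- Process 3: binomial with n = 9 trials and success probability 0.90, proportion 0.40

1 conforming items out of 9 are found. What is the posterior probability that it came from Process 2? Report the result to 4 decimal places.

0.0785

The responsibility of component k is P(Z=k) f_k(x) divided by Σ_j P(Z=j) f_j(x).
Evaluate each component's likelihood at the observed value:
  f_1 = 0.15565
  f_2 = 0.100373
  f_3 = 8.1e-08
Multiply by the mixture weights:
  P(Z=1)·f_1 = 0.53 × 0.15565 = 0.0824943
  P(Z=2)·f_2 = 0.07 × 0.100373 = 0.00702612
  P(Z=3)·f_3 = 0.40 × 8.1e-08 = 3.24e-08
Normaliser: 0.0824943 + 0.00702612 + 3.24e-08 = 0.0895205
So the posterior for Process 2 is 0.00702612 / 0.0895205 ≈ 0.0785.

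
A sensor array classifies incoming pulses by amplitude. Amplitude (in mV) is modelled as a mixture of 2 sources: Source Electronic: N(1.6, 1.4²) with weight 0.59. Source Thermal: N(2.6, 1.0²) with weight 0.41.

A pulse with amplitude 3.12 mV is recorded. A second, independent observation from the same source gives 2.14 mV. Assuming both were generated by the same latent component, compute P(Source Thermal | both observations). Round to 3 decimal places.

By Bayes' theorem, P(k | x) = π_k f_k(x) / Σ_j π_j f_j(x).
Since both observations come from the same component, the likelihood for component k is f_k(x₁)·f_k(x₂).
  L_Electronic = [(1/(1.4·√(2π)))·exp(−(3.12−1.6)²/(2·1.4²)) = 0.284959·exp(-0.58939) = 0.158057] × [0.264531] = 0.0418109
  L_Thermal = [(1/(1.0·√(2π)))·exp(−(3.12−2.6)²/(2·1.0²)) = 0.398942·exp(-0.13520) = 0.348493] × [0.35889] = 0.125071
Weight by the priors:
  π_Electronic·L_Electronic = 0.59 × 0.0418109 = 0.0246685
  π_Thermal·L_Thermal = 0.41 × 0.125071 = 0.0512789
Evidence: 0.0246685 + 0.0512789 = 0.0759474
So the posterior for Source Thermal is 0.0512789 / 0.0759474 ≈ 0.675.

0.675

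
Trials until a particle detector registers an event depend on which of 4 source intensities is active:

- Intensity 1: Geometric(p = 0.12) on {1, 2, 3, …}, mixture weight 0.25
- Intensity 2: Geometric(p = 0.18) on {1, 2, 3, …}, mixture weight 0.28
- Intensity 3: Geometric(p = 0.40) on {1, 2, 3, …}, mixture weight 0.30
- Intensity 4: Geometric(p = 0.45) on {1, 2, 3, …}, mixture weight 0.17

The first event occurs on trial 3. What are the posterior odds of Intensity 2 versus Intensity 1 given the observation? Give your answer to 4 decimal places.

1.4587

The posterior odds equal the prior odds times the likelihood ratio: (P(Z=i)/P(Z=j))·(f_i(x)/f_j(x)).
Component likelihoods at x = 3:
  L_1 = 0.12·(1−0.12)^2 = 0.12·0.7744 = 0.092928
  L_2 = 0.18·(1−0.18)^2 = 0.18·0.6724 = 0.121032
  L_3 = 0.40·(1−0.40)^2 = 0.40·0.36 = 0.144
  L_4 = 0.45·(1−0.45)^2 = 0.45·0.3025 = 0.136125
Posterior odds = (P(Z=2)·L_2) / (P(Z=1)·L_1) = (0.28·0.121032) / (0.25·0.092928) = 0.033889 / 0.023232 ≈ 1.4587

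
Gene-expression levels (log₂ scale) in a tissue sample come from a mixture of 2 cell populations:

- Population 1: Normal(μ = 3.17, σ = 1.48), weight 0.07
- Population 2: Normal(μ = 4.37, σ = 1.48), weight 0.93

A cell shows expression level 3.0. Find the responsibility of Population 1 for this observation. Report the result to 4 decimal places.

Posterior ∝ prior × likelihood, so P(k | x) ∝ π_k f_k(x); normalise over all components.
Normal densities:
  p_1 = 0.267783
  p_2 = 0.175623
Weight by the priors:
  π_1·p_1 = 0.07 × 0.267783 = 0.0187448
  π_2·p_2 = 0.93 × 0.175623 = 0.163329
Evidence: 0.0187448 + 0.163329 = 0.182074
So the posterior for Population 1 is 0.0187448 / 0.182074 ≈ 0.1030.

0.1030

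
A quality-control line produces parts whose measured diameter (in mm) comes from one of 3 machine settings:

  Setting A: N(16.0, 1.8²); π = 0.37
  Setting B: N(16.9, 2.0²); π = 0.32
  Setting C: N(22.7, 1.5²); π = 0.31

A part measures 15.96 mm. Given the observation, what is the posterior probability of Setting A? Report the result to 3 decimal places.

Apply Bayes' rule: the posterior for each component is proportional to its prior times its likelihood at x.
Normal densities:
  p_A = (1/(1.8·√(2π)))·exp(−(15.96−16.0)²/(2·1.8²)) = 0.221635·exp(-0.00025) = 0.22158
  p_B = (1/(2.0·√(2π)))·exp(−(15.96−16.9)²/(2·2.0²)) = 0.199471·exp(-0.11045) = 0.178613
  p_C = (1/(1.5·√(2π)))·exp(−(15.96−22.7)²/(2·1.5²)) = 0.265962·exp(-10.09502) = 1.09801e-05
Multiply by the mixture weights:
  P(Z=A)·p_A = 0.37 × 0.22158 = 0.0819846
  P(Z=B)·p_B = 0.32 × 0.178613 = 0.0571561
  P(Z=C)·p_C = 0.31 × 1.09801e-05 = 3.40383e-06
Evidence: 0.0819846 + 0.0571561 + 3.40383e-06 = 0.139144
So the posterior for Setting A is 0.0819846 / 0.139144 ≈ 0.589.

0.589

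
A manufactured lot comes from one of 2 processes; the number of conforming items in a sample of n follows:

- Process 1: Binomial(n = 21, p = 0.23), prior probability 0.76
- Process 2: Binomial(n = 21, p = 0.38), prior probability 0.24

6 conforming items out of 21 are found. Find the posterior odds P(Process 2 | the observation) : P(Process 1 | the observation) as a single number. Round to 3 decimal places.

0.249

Posterior odds = (π_i f_i(x)) / (π_j f_j(x)); the normalising sum cancels.
Binomial probabilities:
  L_1 = 0.159309
  L_2 = 0.125629
0.0301509 / 0.121075 ≈ 0.249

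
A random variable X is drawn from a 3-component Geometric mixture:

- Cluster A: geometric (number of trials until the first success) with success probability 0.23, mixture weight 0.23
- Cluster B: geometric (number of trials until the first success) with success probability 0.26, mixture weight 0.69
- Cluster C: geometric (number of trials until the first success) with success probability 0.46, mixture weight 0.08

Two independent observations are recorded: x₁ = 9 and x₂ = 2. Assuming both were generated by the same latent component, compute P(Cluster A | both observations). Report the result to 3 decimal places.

0.268

The responsibility of component k is π_k f_k(x) divided by Σ_j π_j f_j(x).
Since both observations come from the same component, the likelihood for component k is f_k(x₁)·f_k(x₂).
  f_A = [0.0284219] × [0.1771] = 0.00503352
  f_B = [0.0233791] × [0.1924] = 0.00449813
  f_C = [0.00332589] × [0.2484] = 0.000826151
Unnormalised posteriors:
  π_A·f_A = 0.23 × 0.00503352 = 0.00115771
  π_B·f_B = 0.69 × 0.00449813 = 0.00310371
  π_C·f_C = 0.08 × 0.000826151 = 6.60921e-05
Denominator: 0.00115771 + 0.00310371 + 6.60921e-05 = 0.00432751
P(Cluster A | x₁, x₂) = 0.00115771 / 0.00432751 ≈ 0.268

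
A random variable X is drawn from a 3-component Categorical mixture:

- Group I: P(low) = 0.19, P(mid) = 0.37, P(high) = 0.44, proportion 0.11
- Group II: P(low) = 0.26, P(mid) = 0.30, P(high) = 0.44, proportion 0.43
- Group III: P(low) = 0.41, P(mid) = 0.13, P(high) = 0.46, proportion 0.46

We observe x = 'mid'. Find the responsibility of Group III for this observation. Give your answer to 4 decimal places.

0.2606

By Bayes' theorem, P(k | x) = w_k f_k(x) / Σ_j w_j f_j(x).
Component likelihoods at x = 'mid':
  L_I = 0.37
  L_II = 0.3
  L_III = 0.13
Weight by the priors:
  w_I·L_I = 0.11 × 0.37 = 0.0407
  w_II·L_II = 0.43 × 0.3 = 0.129
  w_III·L_III = 0.46 × 0.13 = 0.0598
Normaliser: 0.0407 + 0.129 + 0.0598 = 0.2295
P(Group III | data) = 0.0598 / 0.2295 ≈ 0.2606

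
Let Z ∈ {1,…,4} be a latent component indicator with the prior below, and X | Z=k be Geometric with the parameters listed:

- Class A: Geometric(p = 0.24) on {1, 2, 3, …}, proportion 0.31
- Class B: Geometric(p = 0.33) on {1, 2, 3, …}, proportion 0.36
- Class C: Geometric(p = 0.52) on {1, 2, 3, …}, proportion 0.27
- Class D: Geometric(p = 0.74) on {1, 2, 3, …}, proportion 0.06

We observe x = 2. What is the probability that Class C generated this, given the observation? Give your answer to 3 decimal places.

Posterior ∝ prior × likelihood, so P(k | x) ∝ π_k f_k(x); normalise over all components.
Component likelihoods at x = 2:
  p_A = 0.24·(1−0.24)^1 = 0.24·0.76 = 0.1824
  p_B = 0.33·(1−0.33)^1 = 0.33·0.67 = 0.2211
  p_C = 0.52·(1−0.52)^1 = 0.52·0.48 = 0.2496
  p_D = 0.74·(1−0.74)^1 = 0.74·0.26 = 0.1924
Unnormalised posteriors:
  π_A·p_A = 0.31 × 0.1824 = 0.056544
  π_B·p_B = 0.36 × 0.2211 = 0.079596
  π_C·p_C = 0.27 × 0.2496 = 0.067392
  π_D·p_D = 0.06 × 0.1924 = 0.011544
Denominator: 0.056544 + 0.079596 + 0.067392 + 0.011544 = 0.215076
P(Class C | 2) = 0.067392 / 0.215076 ≈ 0.313

0.313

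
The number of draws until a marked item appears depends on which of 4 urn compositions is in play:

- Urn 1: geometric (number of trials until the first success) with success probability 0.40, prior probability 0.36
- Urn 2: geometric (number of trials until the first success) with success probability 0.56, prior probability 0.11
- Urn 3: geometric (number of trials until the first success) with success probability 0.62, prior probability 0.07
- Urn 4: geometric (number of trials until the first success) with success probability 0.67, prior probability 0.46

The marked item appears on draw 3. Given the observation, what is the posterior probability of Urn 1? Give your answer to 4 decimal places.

0.5004

By Bayes' theorem, P(k | x) = w_k f_k(x) / Σ_j w_j f_j(x).
Component likelihoods at x = 3:
  L_1 = 0.40·(1−0.40)^2 = 0.40·0.36 = 0.144
  L_2 = 0.56·(1−0.56)^2 = 0.56·0.1936 = 0.108416
  L_3 = 0.62·(1−0.62)^2 = 0.62·0.1444 = 0.089528
  L_4 = 0.67·(1−0.67)^2 = 0.67·0.1089 = 0.072963
Unnormalised posteriors:
  w_1·L_1 = 0.36 × 0.144 = 0.05184
  w_2·L_2 = 0.11 × 0.108416 = 0.0119258
  w_3·L_3 = 0.07 × 0.089528 = 0.00626696
  w_4·L_4 = 0.46 × 0.072963 = 0.033563
Normaliser: 0.05184 + 0.0119258 + 0.00626696 + 0.033563 = 0.103596
So the posterior for Urn 1 is 0.05184 / 0.103596 ≈ 0.5004.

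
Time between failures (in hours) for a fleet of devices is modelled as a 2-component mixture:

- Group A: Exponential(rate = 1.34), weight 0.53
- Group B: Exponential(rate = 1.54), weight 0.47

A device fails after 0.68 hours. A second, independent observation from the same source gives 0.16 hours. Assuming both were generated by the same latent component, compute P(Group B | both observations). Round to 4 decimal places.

P(component k | x) = w_k·f_k(x) / marginal(x), where marginal(x) = Σ_j w_j·f_j(x).
Since both observations come from the same component, the likelihood for component k is f_k(x₁)·f_k(x₂).
  p_A = [1.34·e^(−1.34·0.68) = 1.34·e^(−0.9112) = 0.538736] × [1.08141] = 0.582596
  p_B = [1.54·e^(−1.54·0.68) = 1.54·e^(−1.0472) = 0.540415] × [1.20368] = 0.650486
Multiply by the mixture weights:
  w_A·p_A = 0.53 × 0.582596 = 0.308776
  w_B·p_B = 0.47 × 0.650486 = 0.305729
Denominator: 0.308776 + 0.305729 = 0.614505
P(Group B | x₁,x₂) ≈ 0.4975

0.4975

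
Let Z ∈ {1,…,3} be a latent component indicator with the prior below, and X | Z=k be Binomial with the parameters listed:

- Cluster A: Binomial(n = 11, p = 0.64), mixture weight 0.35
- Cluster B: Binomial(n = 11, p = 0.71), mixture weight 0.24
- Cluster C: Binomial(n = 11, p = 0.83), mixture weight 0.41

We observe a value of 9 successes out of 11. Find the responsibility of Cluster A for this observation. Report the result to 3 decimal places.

0.206

By Bayes' theorem, P(k | x) = π_k f_k(x) / Σ_j π_j f_j(x).
Evaluate each component's likelihood at the observed value:
  p_A = C(11,9)·0.64^9·0.36^2 = 55·0.0180144·0.1296 = 0.128407
  p_B = C(11,9)·0.71^9·0.29^2 = 55·0.0458485·0.0841 = 0.212072
  p_C = C(11,9)·0.83^9·0.17^2 = 55·0.18694·0.0289 = 0.297142
Weight by the priors:
  π_A·p_A = 0.35 × 0.128407 = 0.0449423
  π_B·p_B = 0.24 × 0.212072 = 0.0508973
  π_C·p_C = 0.41 × 0.297142 = 0.121828
Sum: 0.0449423 + 0.0508973 + 0.121828 = 0.217668
P(Cluster A | x) ≈ 0.206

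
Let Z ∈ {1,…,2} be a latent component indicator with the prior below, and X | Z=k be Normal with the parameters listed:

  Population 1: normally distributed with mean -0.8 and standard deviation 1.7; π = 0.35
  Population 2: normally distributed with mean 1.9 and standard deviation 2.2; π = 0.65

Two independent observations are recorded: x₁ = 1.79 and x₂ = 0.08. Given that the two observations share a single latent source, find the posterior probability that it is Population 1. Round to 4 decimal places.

0.2584

The responsibility of component k is π_k f_k(x) divided by Σ_j π_j f_j(x).
Since both observations come from the same component, the likelihood for component k is f_k(x₁)·f_k(x₂).
  L_1 = [(1/(1.7·√(2π)))·exp(−(1.79−-0.8)²/(2·1.7²)) = 0.234672·exp(-1.16057) = 0.0735244] × [0.205246] = 0.0150906
  L_2 = [(1/(2.2·√(2π)))·exp(−(1.79−1.9)²/(2·2.2²)) = 0.181337·exp(-0.00125) = 0.181111] × [0.128788] = 0.0233249
Unnormalised posteriors:
  π_1·L_1 = 0.35 × 0.0150906 = 0.00528171
  π_2·L_2 = 0.65 × 0.0233249 = 0.0151612
Denominator: 0.00528171 + 0.0151612 = 0.0204429
Responsibility of Population 1: 0.00528171 / 0.0204429 ≈ 0.2584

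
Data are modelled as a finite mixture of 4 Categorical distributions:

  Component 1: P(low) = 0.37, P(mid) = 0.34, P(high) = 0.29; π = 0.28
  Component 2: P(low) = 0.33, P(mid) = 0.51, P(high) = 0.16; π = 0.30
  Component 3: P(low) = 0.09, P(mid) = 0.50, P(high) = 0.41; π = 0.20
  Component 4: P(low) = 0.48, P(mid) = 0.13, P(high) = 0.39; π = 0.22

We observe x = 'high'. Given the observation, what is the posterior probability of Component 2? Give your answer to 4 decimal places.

Apply Bayes' rule: the posterior for each component is proportional to its prior times its likelihood at x.
Component likelihoods at x = 'high':
  L_1 = 0.29
  L_2 = 0.16
  L_3 = 0.41
  L_4 = 0.39
Unnormalised posteriors:
  π_1·L_1 = 0.28 × 0.29 = 0.0812
  π_2·L_2 = 0.30 × 0.16 = 0.048
  π_3·L_3 = 0.20 × 0.41 = 0.082
  π_4·L_4 = 0.22 × 0.39 = 0.0858
Sum: 0.0812 + 0.048 + 0.082 + 0.0858 = 0.297
P(Component 2 | x) = 0.048 / 0.297 ≈ 0.1616

0.1616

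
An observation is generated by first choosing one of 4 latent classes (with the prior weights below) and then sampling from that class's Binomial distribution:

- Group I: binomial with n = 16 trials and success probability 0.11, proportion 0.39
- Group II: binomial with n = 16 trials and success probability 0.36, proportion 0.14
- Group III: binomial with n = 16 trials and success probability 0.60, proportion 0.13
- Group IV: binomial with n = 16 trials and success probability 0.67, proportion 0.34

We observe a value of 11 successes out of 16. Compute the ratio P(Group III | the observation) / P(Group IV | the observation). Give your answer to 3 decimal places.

Posterior odds = (w_i f_i(x)) / (w_j f_j(x)); the normalising sum cancels.
Component likelihoods at x = 11 successes out of 16:
  L_I = C(16,11)·0.11^11·0.89^5 = 4368·2.85312e-11·0.558406 = 6.95909e-08
  L_II = C(16,11)·0.36^11·0.64^5 = 4368·1.31622e-05·0.107374 = 0.0061732
  L_III = C(16,11)·0.60^11·0.40^5 = 4368·0.00362797·0.01024 = 0.162273
  L_IV = C(16,11)·0.67^11·0.33^5 = 4368·0.012213·0.00391354 = 0.208773
0.0210955 / 0.070983 ≈ 0.297

0.297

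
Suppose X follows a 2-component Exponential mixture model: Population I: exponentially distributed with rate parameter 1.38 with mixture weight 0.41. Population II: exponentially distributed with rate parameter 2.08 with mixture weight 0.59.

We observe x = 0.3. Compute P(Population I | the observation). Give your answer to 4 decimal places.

Posterior ∝ prior × likelihood, so P(k | x) ∝ w_k f_k(x); normalise over all components.
Component likelihoods at x = 0.3:
  f_I = 1.38·e^(−1.38·0.3) = 1.38·e^(−0.4140) = 0.912181
  f_II = 2.08·e^(−2.08·0.3) = 2.08·e^(−0.6240) = 1.11446
Weight by the priors:
  w_I·f_I = 0.41 × 0.912181 = 0.373994
  w_II·f_II = 0.59 × 1.11446 = 0.65753
Evidence: 0.373994 + 0.65753 = 1.03152
P(Population I | 0.3) = 0.373994 / 1.03152 ≈ 0.3626

0.3626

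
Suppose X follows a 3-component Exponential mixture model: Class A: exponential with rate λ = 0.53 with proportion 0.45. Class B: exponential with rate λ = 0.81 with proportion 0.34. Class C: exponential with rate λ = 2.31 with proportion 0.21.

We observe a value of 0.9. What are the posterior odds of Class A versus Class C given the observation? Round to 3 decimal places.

The posterior odds equal the prior odds times the likelihood ratio: (π_i/π_j)·(f_i(x)/f_j(x)).
Exponential densities:
  f_A = 0.53·e^(−0.53·0.9) = 0.53·e^(−0.4770) = 0.328941
  f_B = 0.81·e^(−0.81·0.9) = 0.81·e^(−0.7290) = 0.390737
  f_C = 2.31·e^(−2.31·0.9) = 2.31·e^(−2.0790) = 0.288878
0.148023 / 0.0606643 ≈ 2.440

2.440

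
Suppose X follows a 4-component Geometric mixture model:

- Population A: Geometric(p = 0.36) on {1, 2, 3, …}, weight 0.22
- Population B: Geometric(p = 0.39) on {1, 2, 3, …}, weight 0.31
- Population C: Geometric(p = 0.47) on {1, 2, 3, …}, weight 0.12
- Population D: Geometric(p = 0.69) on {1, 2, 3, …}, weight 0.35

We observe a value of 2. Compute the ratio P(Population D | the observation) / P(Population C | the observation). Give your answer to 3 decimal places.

Since P(k|x) ∝ π_k f_k(x), the posterior odds are π_i f_i(x) / (π_j f_j(x)).
Geometric probabilities:
  L_A = 0.36·(1−0.36)^1 = 0.36·0.64 = 0.2304
  L_B = 0.39·(1−0.39)^1 = 0.39·0.61 = 0.2379
  L_C = 0.47·(1−0.47)^1 = 0.47·0.53 = 0.2491
  L_D = 0.69·(1−0.69)^1 = 0.69·0.31 = 0.2139
0.074865 / 0.029892 ≈ 2.505

2.505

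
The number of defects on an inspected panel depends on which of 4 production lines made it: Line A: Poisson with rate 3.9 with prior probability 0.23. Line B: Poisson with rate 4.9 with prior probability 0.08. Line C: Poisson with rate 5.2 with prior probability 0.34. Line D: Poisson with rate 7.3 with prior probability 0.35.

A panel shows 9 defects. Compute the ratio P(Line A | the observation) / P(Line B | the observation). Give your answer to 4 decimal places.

1.0017

Only the two components matter; the odds are (π_i f_i(x)) / (π_j f_j(x)).
Poisson probabilities:
  L_A = e^(−3.9)·3.9^9/9! = 0.0116431
  L_B = e^(−4.9)·4.9^9/9! = 0.0334163
  L_C = e^(−5.2)·5.2^9/9! = 0.0422606
  L_D = e^(−7.3)·7.3^9/9! = 0.109596
Odds = (0.23/0.08) × (0.0116431/0.0334163) = 2.875 × 0.348427 ≈ 1.0017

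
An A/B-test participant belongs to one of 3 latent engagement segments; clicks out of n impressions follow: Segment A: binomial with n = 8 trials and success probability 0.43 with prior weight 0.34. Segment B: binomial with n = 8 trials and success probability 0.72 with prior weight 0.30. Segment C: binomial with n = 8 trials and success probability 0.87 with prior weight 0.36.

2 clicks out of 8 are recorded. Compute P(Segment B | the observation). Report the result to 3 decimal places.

0.034

By Bayes' theorem, P(k | x) = π_k f_k(x) / Σ_j π_j f_j(x).
Component likelihoods at x = 2 clicks out of 8:
  L_A = C(8,2)·0.43^2·0.57^6 = 28·0.1849·0.0342964 = 0.17756
  L_B = C(8,2)·0.72^2·0.28^6 = 28·0.5184·0.00048189 = 0.00699473
  L_C = C(8,2)·0.87^2·0.13^6 = 28·0.7569·4.82681e-06 = 0.000102296
Unnormalised posteriors:
  π_A·L_A = 0.34 × 0.17756 = 0.0603703
  π_B·L_B = 0.30 × 0.00699473 = 0.00209842
  π_C·L_C = 0.36 × 0.000102296 = 3.68264e-05
Marginal: 0.0603703 + 0.00209842 + 3.68264e-05 = 0.0625055
P(Segment B | 2 clicks out of 8) ≈ 0.034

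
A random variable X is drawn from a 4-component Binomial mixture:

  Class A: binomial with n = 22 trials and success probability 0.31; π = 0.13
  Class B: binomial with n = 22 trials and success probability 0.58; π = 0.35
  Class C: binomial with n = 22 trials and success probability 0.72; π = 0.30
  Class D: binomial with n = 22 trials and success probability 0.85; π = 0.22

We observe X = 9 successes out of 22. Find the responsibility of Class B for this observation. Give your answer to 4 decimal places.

0.5346

Posterior ∝ prior × likelihood, so P(k | x) ∝ π_k f_k(x); normalise over all components.
Evaluate each component's likelihood at the observed value:
  L_A = 0.105686
  L_B = 0.0467537
  L_C = 0.00168178
  L_D = 2.24223e-06
Unnormalised posteriors:
  π_A·L_A = 0.13 × 0.105686 = 0.0137392
  π_B·L_B = 0.35 × 0.0467537 = 0.0163638
  π_C·L_C = 0.30 × 0.00168178 = 0.000504535
  π_D·L_D = 0.22 × 2.24223e-06 = 4.9329e-07
Evidence: 0.0137392 + 0.0163638 + 0.000504535 + 4.9329e-07 = 0.030608
So the posterior for Class B is 0.0163638 / 0.030608 ≈ 0.5346.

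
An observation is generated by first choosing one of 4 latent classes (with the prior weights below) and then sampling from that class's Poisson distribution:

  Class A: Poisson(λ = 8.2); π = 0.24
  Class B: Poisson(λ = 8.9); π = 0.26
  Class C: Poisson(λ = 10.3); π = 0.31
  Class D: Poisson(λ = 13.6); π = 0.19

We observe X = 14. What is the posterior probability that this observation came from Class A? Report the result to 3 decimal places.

0.093

The responsibility of component k is P(Z=k) f_k(x) divided by Σ_j P(Z=j) f_j(x).
Evaluate each component's likelihood at the observed value:
  f_A = e^(−8.2)·8.2^14/14! = 0.0195781
  f_B = e^(−8.9)·8.9^14/14! = 0.0306077
  f_C = e^(−10.3)·10.3^14/14! = 0.0583552
  f_D = e^(−13.6)·13.6^14/14! = 0.105374
Unnormalised posteriors:
  P(Z=A)·f_A = 0.24 × 0.0195781 = 0.00469875
  P(Z=B)·f_B = 0.26 × 0.0306077 = 0.007958
  P(Z=C)·f_C = 0.31 × 0.0583552 = 0.0180901
  P(Z=D)·f_D = 0.19 × 0.105374 = 0.020021
Denominator: 0.00469875 + 0.007958 + 0.0180901 + 0.020021 = 0.0507678
So the posterior for Class A is 0.00469875 / 0.0507678 ≈ 0.093.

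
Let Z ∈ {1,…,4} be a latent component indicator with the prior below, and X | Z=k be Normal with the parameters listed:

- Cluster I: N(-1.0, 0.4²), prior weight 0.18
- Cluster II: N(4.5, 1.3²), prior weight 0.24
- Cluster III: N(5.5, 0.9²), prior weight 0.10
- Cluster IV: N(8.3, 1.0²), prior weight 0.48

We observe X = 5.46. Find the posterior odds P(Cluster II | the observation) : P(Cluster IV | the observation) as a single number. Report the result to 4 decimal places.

The posterior odds equal the prior odds times the likelihood ratio: (π_i/π_j)·(f_i(x)/f_j(x)).
Normal densities:
  L_I = (1/(0.4·√(2π)))·exp(−(5.46−-1.0)²/(2·0.4²)) = 0.997356·exp(-130.41125) = 2.30125e-57
  L_II = (1/(1.3·√(2π)))·exp(−(5.46−4.5)²/(2·1.3²)) = 0.306879·exp(-0.27266) = 0.233642
  L_III = (1/(0.9·√(2π)))·exp(−(5.46−5.5)²/(2·0.9²)) = 0.443269·exp(-0.00099) = 0.442832
  L_IV = (1/(1.0·√(2π)))·exp(−(5.46−8.3)²/(2·1.0²)) = 0.398942·exp(-4.03280) = 0.0070711
0.0560741 / 0.00339413 ≈ 16.5209

16.5209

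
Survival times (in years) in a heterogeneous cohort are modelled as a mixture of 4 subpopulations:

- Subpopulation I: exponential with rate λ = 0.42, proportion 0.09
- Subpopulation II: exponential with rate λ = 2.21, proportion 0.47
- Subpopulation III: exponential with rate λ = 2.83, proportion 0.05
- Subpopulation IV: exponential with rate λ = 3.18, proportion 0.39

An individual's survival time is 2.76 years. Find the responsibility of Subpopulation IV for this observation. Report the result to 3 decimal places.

The responsibility of component k is π_k f_k(x) divided by Σ_j π_j f_j(x).
Exponential densities:
  p_I = 0.42·e^(−0.42·2.76) = 0.42·e^(−1.1592) = 0.13177
  p_II = 2.21·e^(−2.21·2.76) = 2.21·e^(−6.0996) = 0.00495872
  p_III = 2.83·e^(−2.83·2.76) = 2.83·e^(−7.8108) = 0.00114709
  p_IV = 3.18·e^(−3.18·2.76) = 3.18·e^(−8.7768) = 0.000490582
Prior × likelihood for each component:
  π_I·p_I = 0.09 × 0.13177 = 0.0118593
  π_II·p_II = 0.47 × 0.00495872 = 0.0023306
  π_III·p_III = 0.05 × 0.00114709 = 5.73547e-05
  π_IV·p_IV = 0.39 × 0.000490582 = 0.000191327
Evidence: 0.0118593 + 0.0023306 + 5.73547e-05 + 0.000191327 = 0.0144385
Responsibility of Subpopulation IV: 0.000191327 / 0.0144385 ≈ 0.013

0.013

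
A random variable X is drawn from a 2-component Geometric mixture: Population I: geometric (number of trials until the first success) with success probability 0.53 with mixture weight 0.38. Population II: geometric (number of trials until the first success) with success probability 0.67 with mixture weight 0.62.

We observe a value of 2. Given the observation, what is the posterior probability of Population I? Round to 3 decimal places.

The responsibility of component k is π_k f_k(x) divided by Σ_j π_j f_j(x).
Component likelihoods at x = 2:
  f_I = 0.2491
  f_II = 0.2211
Unnormalised posteriors:
  π_I·f_I = 0.38 × 0.2491 = 0.094658
  π_II·f_II = 0.62 × 0.2211 = 0.137082
Denominator: 0.094658 + 0.137082 = 0.23174
P(Population I | data) ≈ 0.408

0.408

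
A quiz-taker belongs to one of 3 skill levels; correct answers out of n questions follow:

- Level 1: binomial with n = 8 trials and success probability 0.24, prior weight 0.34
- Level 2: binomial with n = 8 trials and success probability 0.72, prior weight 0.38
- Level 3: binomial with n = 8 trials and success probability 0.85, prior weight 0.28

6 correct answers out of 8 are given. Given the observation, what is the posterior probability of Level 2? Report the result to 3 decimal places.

0.632

Apply Bayes' rule: the posterior for each component is proportional to its prior times its likelihood at x.
Evaluate each component's likelihood at the observed value:
  p_1 = 0.00309067
  p_2 = 0.305822
  p_3 = 0.237604
Prior × likelihood for each component:
  P(Z=1)·p_1 = 0.34 × 0.00309067 = 0.00105083
  P(Z=2)·p_2 = 0.38 × 0.305822 = 0.116212
  P(Z=3)·p_3 = 0.28 × 0.237604 = 0.0665292
Normaliser: 0.00105083 + 0.116212 + 0.0665292 = 0.183792
P(Level 2 | the observation) = 0.116212 / 0.183792 ≈ 0.632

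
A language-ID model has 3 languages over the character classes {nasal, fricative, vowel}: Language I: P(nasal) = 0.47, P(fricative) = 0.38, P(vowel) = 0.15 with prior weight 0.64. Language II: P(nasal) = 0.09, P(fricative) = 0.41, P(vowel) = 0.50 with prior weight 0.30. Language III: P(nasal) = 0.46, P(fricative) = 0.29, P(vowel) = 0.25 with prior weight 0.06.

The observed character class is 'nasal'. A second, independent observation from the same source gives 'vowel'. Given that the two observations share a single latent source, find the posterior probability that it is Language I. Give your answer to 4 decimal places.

Apply Bayes' rule: the posterior for each component is proportional to its prior times its likelihood at x.
Since both observations come from the same component, the likelihood for component k is f_k(x₁)·f_k(x₂).
  L_I = [0.47] × [0.15] = 0.0705
  L_II = [0.09] × [0.5] = 0.045
  L_III = [0.46] × [0.25] = 0.115
Weight by the priors:
  π_I·L_I = 0.64 × 0.0705 = 0.04512
  π_II·L_II = 0.30 × 0.045 = 0.0135
  π_III·L_III = 0.06 × 0.115 = 0.0069
Denominator: 0.04512 + 0.0135 + 0.0069 = 0.06552
P(Language I | x₁,x₂) = 0.04512 / 0.06552 ≈ 0.6886

0.6886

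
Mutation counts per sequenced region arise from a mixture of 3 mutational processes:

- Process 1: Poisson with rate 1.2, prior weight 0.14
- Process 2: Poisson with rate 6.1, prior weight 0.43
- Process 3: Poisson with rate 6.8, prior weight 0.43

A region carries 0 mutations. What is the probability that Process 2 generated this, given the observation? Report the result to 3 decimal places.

By Bayes' theorem, P(k | x) = P(Z=k) f_k(x) / Σ_j P(Z=j) f_j(x).
Evaluate each component's likelihood at the observed value:
  p_1 = 0.301194
  p_2 = 0.00224287
  p_3 = 0.00111378
Prior × likelihood for each component:
  P(Z=1)·p_1 = 0.14 × 0.301194 = 0.0421672
  P(Z=2)·p_2 = 0.43 × 0.00224287 = 0.000964433
  P(Z=3)·p_3 = 0.43 × 0.00111378 = 0.000478923
Denominator: 0.0421672 + 0.000964433 + 0.000478923 = 0.0436105
So the posterior for Process 2 is 0.000964433 / 0.0436105 ≈ 0.022.

0.022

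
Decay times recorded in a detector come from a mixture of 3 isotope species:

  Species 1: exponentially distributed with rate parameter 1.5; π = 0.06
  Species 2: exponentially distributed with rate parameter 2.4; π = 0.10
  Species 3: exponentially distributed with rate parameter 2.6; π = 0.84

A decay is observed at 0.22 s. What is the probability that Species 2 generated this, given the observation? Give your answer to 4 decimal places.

0.0984

The responsibility of component k is P(Z=k) f_k(x) divided by Σ_j P(Z=j) f_j(x).
Component likelihoods at x = 0.22 s:
  f_1 = 1.07839
  f_2 = 1.41548
  f_3 = 1.46743
Weight by the priors:
  P(Z=1)·f_1 = 0.06 × 1.07839 = 0.0647031
  P(Z=2)·f_2 = 0.10 × 1.41548 = 0.141548
  P(Z=3)·f_3 = 0.84 × 1.46743 = 1.23264
Normaliser: 0.0647031 + 0.141548 + 1.23264 = 1.43889
P(Species 2 | the observation) = 0.141548 / 1.43889 ≈ 0.0984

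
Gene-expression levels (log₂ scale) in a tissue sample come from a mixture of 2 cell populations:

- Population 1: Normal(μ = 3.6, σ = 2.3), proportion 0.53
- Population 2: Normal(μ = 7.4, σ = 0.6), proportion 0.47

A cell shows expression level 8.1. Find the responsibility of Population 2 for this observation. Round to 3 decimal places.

0.921

Apply Bayes' rule: the posterior for each component is proportional to its prior times its likelihood at x.
Evaluate each component's likelihood at the observed value:
  L_1 = 0.0255828
  L_2 = 0.336664
Multiply by the mixture weights:
  P(Z=1)·L_1 = 0.53 × 0.0255828 = 0.0135589
  P(Z=2)·L_2 = 0.47 × 0.336664 = 0.158232
Evidence: 0.0135589 + 0.158232 = 0.171791
Responsibility of Population 2: 0.158232 / 0.171791 ≈ 0.921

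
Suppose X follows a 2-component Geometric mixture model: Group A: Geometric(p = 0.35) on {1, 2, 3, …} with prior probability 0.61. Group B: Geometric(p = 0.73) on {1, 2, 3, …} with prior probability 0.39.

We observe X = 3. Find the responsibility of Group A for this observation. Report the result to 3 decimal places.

Posterior ∝ prior × likelihood, so P(k | x) ∝ π_k f_k(x); normalise over all components.
Geometric probabilities:
  f_A = 0.147875
  f_B = 0.053217
Prior × likelihood for each component:
  π_A·f_A = 0.61 × 0.147875 = 0.0902037
  π_B·f_B = 0.39 × 0.053217 = 0.0207546
Sum: 0.0902037 + 0.0207546 = 0.110958
P(Group A | data) = 0.0902037 / 0.110958 ≈ 0.813

0.813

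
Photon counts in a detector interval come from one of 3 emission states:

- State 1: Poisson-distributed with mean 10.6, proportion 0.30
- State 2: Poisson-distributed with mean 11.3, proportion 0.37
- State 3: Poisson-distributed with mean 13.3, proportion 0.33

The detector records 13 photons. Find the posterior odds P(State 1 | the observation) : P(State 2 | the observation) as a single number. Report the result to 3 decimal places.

0.711

Since P(k|x) ∝ w_k f_k(x), the posterior odds are w_i f_i(x) / (w_j f_j(x)).
Poisson probabilities:
  f_1 = 0.0853443
  f_2 = 0.0973222
  f_3 = 0.109566
Posterior odds = (w_1·f_1) / (w_2·f_2) = (0.30·0.0853443) / (0.37·0.0973222) = 0.0256033 / 0.0360092 ≈ 0.711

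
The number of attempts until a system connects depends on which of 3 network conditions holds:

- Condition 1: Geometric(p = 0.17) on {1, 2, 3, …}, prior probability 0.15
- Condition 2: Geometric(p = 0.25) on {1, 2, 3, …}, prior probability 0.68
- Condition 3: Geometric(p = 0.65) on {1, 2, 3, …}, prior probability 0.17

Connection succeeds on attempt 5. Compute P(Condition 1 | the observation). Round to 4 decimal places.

0.1792

P(component k | x) = π_k·f_k(x) / marginal(x), where marginal(x) = Σ_j π_j·f_j(x).
Evaluate each component's likelihood at the observed value:
  f_1 = 0.17·(1−0.17)^4 = 0.17·0.474583 = 0.0806791
  f_2 = 0.25·(1−0.25)^4 = 0.25·0.316406 = 0.0791016
  f_3 = 0.65·(1−0.65)^4 = 0.65·0.0150062 = 0.00975406
Prior × likelihood for each component:
  π_1·f_1 = 0.15 × 0.0806791 = 0.0121019
  π_2·f_2 = 0.68 × 0.0791016 = 0.0537891
  π_3·f_3 = 0.17 × 0.00975406 = 0.00165819
Marginal: 0.0121019 + 0.0537891 + 0.00165819 = 0.0675491
So the posterior for Condition 1 is 0.0121019 / 0.0675491 ≈ 0.1792.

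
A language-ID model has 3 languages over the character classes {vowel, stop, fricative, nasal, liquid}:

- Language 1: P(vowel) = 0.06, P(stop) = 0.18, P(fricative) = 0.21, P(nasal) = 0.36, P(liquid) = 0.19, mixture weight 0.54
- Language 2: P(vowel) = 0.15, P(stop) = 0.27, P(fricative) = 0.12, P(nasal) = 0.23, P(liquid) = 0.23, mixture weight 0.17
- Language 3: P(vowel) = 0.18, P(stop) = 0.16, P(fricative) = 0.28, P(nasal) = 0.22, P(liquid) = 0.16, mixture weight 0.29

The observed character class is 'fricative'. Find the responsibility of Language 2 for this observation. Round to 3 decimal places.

0.095

Posterior ∝ prior × likelihood, so P(k | x) ∝ π_k f_k(x); normalise over all components.
Component likelihoods at x = 'fricative':
  L_1 = P(fricative | comp) = 0.21
  L_2 = P(fricative | comp) = 0.12
  L_3 = P(fricative | comp) = 0.28
Multiply by the mixture weights:
  π_1·L_1 = 0.54 × 0.21 = 0.1134
  π_2·L_2 = 0.17 × 0.12 = 0.0204
  π_3·L_3 = 0.29 × 0.28 = 0.0812
Sum: 0.1134 + 0.0204 + 0.0812 = 0.215
P(Language 2 | 'fricative') ≈ 0.095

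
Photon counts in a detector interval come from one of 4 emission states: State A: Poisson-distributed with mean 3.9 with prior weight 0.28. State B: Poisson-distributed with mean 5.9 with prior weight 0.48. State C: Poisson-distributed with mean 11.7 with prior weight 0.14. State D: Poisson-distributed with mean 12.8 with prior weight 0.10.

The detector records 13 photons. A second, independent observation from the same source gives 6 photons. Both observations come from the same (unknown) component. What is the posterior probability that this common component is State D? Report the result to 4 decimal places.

P(component k | x) = P(Z=k)·f_k(x) / marginal(x), where marginal(x) = Σ_j P(Z=j)·f_j(x).
Since both observations come from the same component, the likelihood for component k is f_k(x₁)·f_k(x₂).
  L_A = [0.000156968] × [0.0989251] = 1.55281e-05
  L_B = [0.00461805] × [0.160488] = 0.00074114
  L_C = [0.102539] × [0.0295486] = 0.0030299
  L_D = [0.109769] × [0.0168639] = 0.00185113
Weight by the priors:
  P(Z=A)·L_A = 0.28 × 1.55281e-05 = 4.34786e-06
  P(Z=B)·L_B = 0.48 × 0.00074114 = 0.000355747
  P(Z=C)·L_C = 0.14 × 0.0030299 = 0.000424185
  P(Z=D)·L_D = 0.10 × 0.00185113 = 0.000185113
Normaliser: 4.34786e-06 + 0.000355747 + 0.000424185 + 0.000185113 = 0.000969394
P(State D | x₁,x₂) ≈ 0.1910

0.1910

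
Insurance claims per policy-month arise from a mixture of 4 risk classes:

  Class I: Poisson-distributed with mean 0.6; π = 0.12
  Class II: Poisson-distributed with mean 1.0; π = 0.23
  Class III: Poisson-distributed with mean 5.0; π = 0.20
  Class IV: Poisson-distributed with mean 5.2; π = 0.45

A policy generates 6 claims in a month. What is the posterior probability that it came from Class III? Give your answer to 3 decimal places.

P(component k | x) = π_k·f_k(x) / marginal(x), where marginal(x) = Σ_j π_j·f_j(x).
Evaluate each component's likelihood at the observed value:
  f_I = 3.5563e-05
  f_II = 0.000510944
  f_III = 0.146223
  f_IV = 0.15148
Prior × likelihood for each component:
  π_I·f_I = 0.12 × 3.5563e-05 = 4.26756e-06
  π_II·f_II = 0.23 × 0.000510944 = 0.000117517
  π_III·f_III = 0.20 × 0.146223 = 0.0292446
  π_IV·f_IV = 0.45 × 0.15148 = 0.0681662
Sum: 4.26756e-06 + 0.000117517 + 0.0292446 + 0.0681662 = 0.0975325
Responsibility of Class III: 0.0292446 / 0.0975325 ≈ 0.300

0.300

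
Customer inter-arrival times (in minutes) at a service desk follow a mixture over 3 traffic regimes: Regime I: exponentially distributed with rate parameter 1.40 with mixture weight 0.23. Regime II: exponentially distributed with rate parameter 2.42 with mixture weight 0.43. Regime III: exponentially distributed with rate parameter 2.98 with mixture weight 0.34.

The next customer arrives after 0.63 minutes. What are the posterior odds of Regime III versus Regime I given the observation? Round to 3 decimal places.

1.163

Since P(k|x) ∝ π_k f_k(x), the posterior odds are π_i f_i(x) / (π_j f_j(x)).
Component likelihoods at x = 0.63 minutes:
  p_I = 1.40·e^(−1.40·0.63) = 1.40·e^(−0.8820) = 0.579536
  p_II = 2.42·e^(−2.42·0.63) = 2.42·e^(−1.5246) = 0.526854
  p_III = 2.98·e^(−2.98·0.63) = 2.98·e^(−1.8774) = 0.455902
Posterior odds = (π_III·p_III) / (π_I·p_I) = (0.34·0.455902) / (0.23·0.579536) = 0.155007 / 0.133293 ≈ 1.163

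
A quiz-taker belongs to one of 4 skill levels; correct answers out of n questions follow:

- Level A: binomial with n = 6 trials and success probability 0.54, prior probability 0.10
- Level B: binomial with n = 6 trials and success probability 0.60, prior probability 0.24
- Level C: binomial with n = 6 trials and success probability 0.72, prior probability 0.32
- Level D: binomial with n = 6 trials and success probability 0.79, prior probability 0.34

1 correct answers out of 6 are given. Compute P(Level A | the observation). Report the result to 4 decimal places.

0.3596

The responsibility of component k is P(Z=k) f_k(x) divided by Σ_j P(Z=j) f_j(x).
Component likelihoods at x = 1 correct answers out of 6:
  p_A = C(6,1)·0.54^1·0.46^5 = 6·0.54·0.0205963 = 0.066732
  p_B = C(6,1)·0.60^1·0.40^5 = 6·0.6·0.01024 = 0.036864
  p_C = C(6,1)·0.72^1·0.28^5 = 6·0.72·0.00172104 = 0.00743488
  p_D = C(6,1)·0.79^1·0.21^5 = 6·0.79·0.00040841 = 0.00193586
Multiply by the mixture weights:
  P(Z=A)·p_A = 0.10 × 0.066732 = 0.0066732
  P(Z=B)·p_B = 0.24 × 0.036864 = 0.00884736
  P(Z=C)·p_C = 0.32 × 0.00743488 = 0.00237916
  P(Z=D)·p_D = 0.34 × 0.00193586 = 0.000658194
Normaliser: 0.0066732 + 0.00884736 + 0.00237916 + 0.000658194 = 0.0185579
So the posterior for Level A is 0.0066732 / 0.0185579 ≈ 0.3596.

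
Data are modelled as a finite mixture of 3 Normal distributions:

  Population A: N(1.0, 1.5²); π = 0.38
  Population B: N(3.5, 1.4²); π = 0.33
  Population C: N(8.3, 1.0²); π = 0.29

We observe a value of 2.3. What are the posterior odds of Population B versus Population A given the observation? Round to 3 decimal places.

0.938

The posterior odds equal the prior odds times the likelihood ratio: (w_i/w_j)·(f_i(x)/f_j(x)).
Component likelihoods at x = 2.3:
  L_A = 0.182691
  L_B = 0.197354
  L_C = 6.07588e-09
Posterior odds = (w_B·L_B) / (w_A·L_A) = (0.33·0.197354) / (0.38·0.182691) = 0.0651267 / 0.0694226 ≈ 0.938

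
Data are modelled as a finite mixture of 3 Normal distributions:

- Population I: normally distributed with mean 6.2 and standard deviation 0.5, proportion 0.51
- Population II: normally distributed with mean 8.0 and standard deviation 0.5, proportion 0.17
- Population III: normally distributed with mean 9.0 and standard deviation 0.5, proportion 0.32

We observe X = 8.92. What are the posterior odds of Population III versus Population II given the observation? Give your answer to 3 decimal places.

The posterior odds equal the prior odds times the likelihood ratio: (π_i/π_j)·(f_i(x)/f_j(x)).
Component likelihoods at x = 8.92:
  f_I = 2.99069e-07
  f_II = 0.146814
  f_III = 0.787737
0.252076 / 0.0249583 ≈ 10.100

10.100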